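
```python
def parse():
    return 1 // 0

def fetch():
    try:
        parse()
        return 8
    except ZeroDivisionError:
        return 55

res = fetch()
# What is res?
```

Step-by-step execution trace:
1. `fetch()` calls `parse()`.
2. `parse()` evaluates `1 // 0`, which raises ZeroDivisionError; it propagates to the caller.
3. `return 8` is not reached.
4. `except ZeroDivisionError` in fetch matches → returns 55.
5. res = 55.
Result: 55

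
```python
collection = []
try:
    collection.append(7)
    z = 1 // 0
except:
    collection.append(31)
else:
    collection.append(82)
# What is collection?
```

Step-by-step execution trace:
1. try: `collection.append(7)` → collection = [7].
2. `z = 1 // 0` raises ZeroDivisionError.
3. bare `except` matches → `collection.append(31)` → collection = [7, 31].
4. `else` is skipped (an exception was raised).
Result: [7, 31]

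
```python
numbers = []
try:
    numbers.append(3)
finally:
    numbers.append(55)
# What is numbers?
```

Step-by-step execution trace:
1. try: `numbers.append(3)` → numbers = [3].
2. The try body completes without raising.
3. finally always runs: `numbers.append(55)` → numbers = [3, 55].
Result: [3, 55]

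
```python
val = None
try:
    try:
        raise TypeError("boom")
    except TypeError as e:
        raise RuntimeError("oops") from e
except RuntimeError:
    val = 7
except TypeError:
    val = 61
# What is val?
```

Step-by-step execution trace:
1. Inner try raises TypeError; inner `except TypeError as e` catches it.
2. `raise RuntimeError(...) from e` raises RuntimeError (TypeError is attached as __cause__, but only RuntimeError is active).
3. Outer `except RuntimeError` matches → val = 7.
4. `except TypeError` is not reached.
Result: 7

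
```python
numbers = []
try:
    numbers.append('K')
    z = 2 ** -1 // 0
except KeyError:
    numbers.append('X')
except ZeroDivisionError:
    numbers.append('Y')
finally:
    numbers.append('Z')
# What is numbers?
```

Step-by-step execution trace:
1. try: `numbers.append('K')` → numbers = ['K'].
2. `z = 2 ** -1 // 0` raises ZeroDivisionError.
3. `except KeyError` does not match ZeroDivisionError; skipped.
4. `except ZeroDivisionError` matches → `numbers.append('Y')` → numbers = ['K', 'Y'].
5. finally always runs: `numbers.append('Z')` → numbers = ['K', 'Y', 'Z'].
Result: ['K', 'Y', 'Z']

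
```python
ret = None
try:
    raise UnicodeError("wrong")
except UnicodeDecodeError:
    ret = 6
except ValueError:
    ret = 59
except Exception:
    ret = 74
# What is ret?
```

Step-by-step execution trace:
1. `raise UnicodeError(...)` raises UnicodeError.
2. `except UnicodeDecodeError` does not match (UnicodeError is not a subclass of UnicodeDecodeError); skipped.
3. `except ValueError` matches (UnicodeError is a subclass of ValueError) → ret = 59.
4. `except Exception` is not reached.
Result: 59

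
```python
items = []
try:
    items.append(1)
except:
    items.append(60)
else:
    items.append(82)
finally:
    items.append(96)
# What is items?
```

Step-by-step execution trace:
1. try: `items.append(1)` → items = [1]. No exception raised.
2. `except` is skipped.
3. `else` runs: `items.append(82)` → items = [1, 82].
4. `finally` always runs: `items.append(96)` → items = [1, 82, 96].
Result: [1, 82, 96]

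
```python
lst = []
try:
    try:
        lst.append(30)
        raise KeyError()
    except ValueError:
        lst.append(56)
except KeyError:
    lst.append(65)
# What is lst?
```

Step-by-step execution trace:
1. Inner try: `lst.append(30)` → lst = [30].
2. `raise KeyError()` raises KeyError.
3. Inner `except ValueError` does not match KeyError; exception propagates to outer try.
4. Outer `except KeyError` matches → `lst.append(65)` → lst = [30, 65].
Result: [30, 65]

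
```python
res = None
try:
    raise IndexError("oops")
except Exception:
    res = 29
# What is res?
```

Step-by-step execution trace:
1. `raise IndexError(...)` raises IndexError.
2. `except Exception` matches (IndexError is a subclass of Exception) → res = 29.
Result: 29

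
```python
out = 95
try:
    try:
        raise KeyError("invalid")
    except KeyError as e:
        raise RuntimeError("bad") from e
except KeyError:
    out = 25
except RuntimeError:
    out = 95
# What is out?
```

Step-by-step execution trace:
1. Inner try raises KeyError; inner `except KeyError as e` catches it.
2. `raise RuntimeError(...) from e` raises RuntimeError (KeyError is attached as __cause__, but only RuntimeError is active).
3. Outer `except KeyError` does not match RuntimeError; skipped.
4. Outer `except RuntimeError` matches → out = 95.
Result: 95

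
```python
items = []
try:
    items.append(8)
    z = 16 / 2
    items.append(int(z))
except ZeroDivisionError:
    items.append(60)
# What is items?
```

Step-by-step execution trace:
1. try: `items.append(8)` → items = [8].
2. `z = 16 / 2` → z = 8.0. No exception raised.
3. `items.append(int(z))` → items = [8, 8].
4. `except ZeroDivisionError` is skipped (no exception was raised).
Result: [8, 8]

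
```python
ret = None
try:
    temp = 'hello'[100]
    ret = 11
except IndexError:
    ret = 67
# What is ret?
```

Step-by-step execution trace:
1. `temp = 'hello'[100]` raises IndexError.
2. `ret = 11` is not reached.
3. `except IndexError` matches → ret = 67.
Result: 67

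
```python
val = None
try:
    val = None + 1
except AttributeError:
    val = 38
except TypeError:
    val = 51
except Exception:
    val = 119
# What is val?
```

Step-by-step execution trace:
1. `val = None + 1` raises TypeError.
2. `except AttributeError` does not match TypeError; skipped.
3. `except TypeError` matches → val = 51.
4. Remaining except clauses are skipped.
Result: 51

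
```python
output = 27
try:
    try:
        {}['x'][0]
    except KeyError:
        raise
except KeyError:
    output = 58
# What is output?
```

Step-by-step execution trace:
1. Inner try: `{}['x'][0]` raises KeyError.
2. Inner `except KeyError` matches; bare `raise` re-raises the same KeyError.
3. Outer `except KeyError` matches → output = 58.
Result: 58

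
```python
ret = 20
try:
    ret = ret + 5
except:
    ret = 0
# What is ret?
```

Step-by-step execution trace:
1. ret starts at 20.
2. try: `ret = ret + 5` → ret = 25. No exception raised.
3. `except` is skipped.
Result: 25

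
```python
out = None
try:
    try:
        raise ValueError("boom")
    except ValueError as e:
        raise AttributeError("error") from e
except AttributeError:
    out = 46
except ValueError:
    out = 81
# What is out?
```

Step-by-step execution trace:
1. Inner try raises ValueError; inner `except ValueError as e` catches it.
2. `raise AttributeError(...) from e` raises AttributeError (ValueError is attached as __cause__, but only AttributeError is active).
3. Outer `except AttributeError` matches → out = 46.
4. `except ValueError` is not reached.
Result: 46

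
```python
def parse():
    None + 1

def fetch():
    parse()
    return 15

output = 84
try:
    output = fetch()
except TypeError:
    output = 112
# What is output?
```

Step-by-step execution trace:
1. output starts at 84.
2. try: `fetch()` calls `parse()`.
3. `parse()` evaluates `None + 1`, which raises TypeError; it propagates through fetch (uncaught).
4. `return 15` in fetch is not reached; the assignment to output does not complete.
5. `except TypeError` matches → output = 112.
Result: 112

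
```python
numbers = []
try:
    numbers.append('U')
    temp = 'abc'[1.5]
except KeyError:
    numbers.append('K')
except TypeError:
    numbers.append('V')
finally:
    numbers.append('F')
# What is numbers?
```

Step-by-step execution trace:
1. try: `numbers.append('U')` → numbers = ['U'].
2. `temp = 'abc'[1.5]` raises TypeError.
3. `except KeyError` does not match TypeError; skipped.
4. `except TypeError` matches → `numbers.append('V')` → numbers = ['U', 'V'].
5. finally always runs: `numbers.append('F')` → numbers = ['U', 'V', 'F'].
Result: ['U', 'V', 'F']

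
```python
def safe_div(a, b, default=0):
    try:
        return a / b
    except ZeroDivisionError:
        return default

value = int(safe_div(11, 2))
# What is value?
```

Step-by-step execution trace:
1. `safe_div(11, 2)` enters try: `return 11 / 2` → returns 5.5. No exception raised.
2. `except ZeroDivisionError` is skipped.
3. `int(5.5)` → 5 → value = 5.
Result: 5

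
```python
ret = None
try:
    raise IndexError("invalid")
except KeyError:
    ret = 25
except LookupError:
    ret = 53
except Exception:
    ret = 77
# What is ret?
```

Step-by-step execution trace:
1. `raise IndexError(...)` raises IndexError.
2. `except KeyError` does not match (IndexError is not a subclass of KeyError); skipped.
3. `except LookupError` matches (IndexError is a subclass of LookupError) → ret = 53.
4. `except Exception` is not reached.
Result: 53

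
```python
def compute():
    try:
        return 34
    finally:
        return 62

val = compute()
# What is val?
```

Step-by-step execution trace:
1. `compute()` enters try: `return 34` sets pending return value 34.
2. Before returning, `finally: return 62` runs and overrides the pending return.
3. compute() returns 62 → val = 62.
Result: 62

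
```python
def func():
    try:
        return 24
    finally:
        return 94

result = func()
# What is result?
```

Step-by-step execution trace:
1. `func()` enters try: `return 24` sets pending return value 24.
2. Before returning, `finally: return 94` runs and overrides the pending return.
3. func() returns 94 → result = 94.
Result: 94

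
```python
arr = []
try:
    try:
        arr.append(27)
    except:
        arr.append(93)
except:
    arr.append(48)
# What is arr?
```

Step-by-step execution trace:
1. Inner try: `arr.append(27)` → arr = [27]. No exception raised.
2. Inner `except` is skipped.
3. Inner try completes normally; outer `except` is skipped.
Result: [27]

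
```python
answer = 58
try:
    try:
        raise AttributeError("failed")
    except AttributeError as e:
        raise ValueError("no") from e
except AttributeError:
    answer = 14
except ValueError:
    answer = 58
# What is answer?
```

Step-by-step execution trace:
1. Inner try raises AttributeError; inner `except AttributeError as e` catches it.
2. `raise ValueError(...) from e` raises ValueError (AttributeError is attached as __cause__, but only ValueError is active).
3. Outer `except AttributeError` does not match ValueError; skipped.
4. Outer `except ValueError` matches → answer = 58.
Result: 58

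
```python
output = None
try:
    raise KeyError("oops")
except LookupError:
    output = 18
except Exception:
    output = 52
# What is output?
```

Step-by-step execution trace:
1. `raise KeyError(...)` raises KeyError.
2. `except LookupError` matches (KeyError is a subclass of LookupError) → output = 18.
3. `except Exception` is not reached.
Result: 18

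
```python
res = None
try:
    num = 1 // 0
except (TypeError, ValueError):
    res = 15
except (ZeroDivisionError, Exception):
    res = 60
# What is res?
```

Step-by-step execution trace:
1. `num = 1 // 0` raises ZeroDivisionError.
2. `except (TypeError, ValueError)` does not match ZeroDivisionError; skipped.
3. `except (ZeroDivisionError, Exception)` matches (ZeroDivisionError is in the tuple) → res = 60.
Result: 60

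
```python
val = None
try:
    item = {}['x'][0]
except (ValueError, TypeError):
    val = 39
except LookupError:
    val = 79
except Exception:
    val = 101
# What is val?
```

Step-by-step execution trace:
1. `item = {}['x'][0]` raises KeyError.
2. `except (ValueError, TypeError)` does not match KeyError; skipped.
3. `except LookupError` matches (KeyError is a subclass of LookupError) → val = 79.
4. `except Exception` is not reached.
Result: 79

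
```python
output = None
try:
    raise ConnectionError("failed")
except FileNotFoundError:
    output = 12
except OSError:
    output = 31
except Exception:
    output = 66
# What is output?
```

Step-by-step execution trace:
1. `raise ConnectionError(...)` raises ConnectionError.
2. `except FileNotFoundError` does not match (ConnectionError is not a subclass of FileNotFoundError); skipped.
3. `except OSError` matches (ConnectionError is a subclass of OSError) → output = 31.
4. `except Exception` is not reached.
Result: 31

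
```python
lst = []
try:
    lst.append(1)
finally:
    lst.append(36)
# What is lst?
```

Step-by-step execution trace:
1. try: `lst.append(1)` → lst = [1].
2. The try body completes without raising.
3. finally always runs: `lst.append(36)` → lst = [1, 36].
Result: [1, 36]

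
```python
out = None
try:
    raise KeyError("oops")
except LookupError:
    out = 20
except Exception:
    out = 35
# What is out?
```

Step-by-step execution trace:
1. `raise KeyError(...)` raises KeyError.
2. `except LookupError` matches (KeyError is a subclass of LookupError) → out = 20.
3. `except Exception` is not reached.
Result: 20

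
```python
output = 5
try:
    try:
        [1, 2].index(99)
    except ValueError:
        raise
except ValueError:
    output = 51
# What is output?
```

Step-by-step execution trace:
1. Inner try: `[1, 2].index(99)` raises ValueError.
2. Inner `except ValueError` matches; bare `raise` re-raises the same ValueError.
3. Outer `except ValueError` matches → output = 51.
Result: 51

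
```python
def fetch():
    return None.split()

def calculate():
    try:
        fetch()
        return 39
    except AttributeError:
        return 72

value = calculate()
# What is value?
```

Step-by-step execution trace:
1. `calculate()` calls `fetch()`.
2. `fetch()` evaluates `None.split()`, which raises AttributeError; it propagates to the caller.
3. `return 39` is not reached.
4. `except AttributeError` in calculate matches → returns 72.
5. value = 72.
Result: 72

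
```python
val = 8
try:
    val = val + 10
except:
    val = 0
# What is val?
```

Step-by-step execution trace:
1. val starts at 8.
2. try: `val = val + 10` → val = 18. No exception raised.
3. `except` is skipped.
Result: 18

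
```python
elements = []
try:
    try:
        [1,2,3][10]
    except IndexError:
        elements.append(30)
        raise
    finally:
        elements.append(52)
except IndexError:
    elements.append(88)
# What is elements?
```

Step-by-step execution trace:
1. Inner try: `[1,2,3][10]` raises IndexError.
2. Inner `except IndexError` matches → `elements.append(30)` → elements = [30].
3. bare `raise` re-raises IndexError.
4. Inner `finally` runs during unwinding: `elements.append(52)` → elements = [30, 52].
5. Outer `except IndexError` matches → `elements.append(88)` → elements = [30, 52, 88].
Result: [30, 52, 88]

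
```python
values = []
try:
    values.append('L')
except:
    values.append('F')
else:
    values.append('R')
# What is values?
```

Step-by-step execution trace:
1. try: `values.append('L')` → values = ['L']. No exception raised.
2. `except` is skipped.
3. `else` runs (try completed without exception): `values.append('R')` → values = ['L', 'R'].
Result: ['L', 'R']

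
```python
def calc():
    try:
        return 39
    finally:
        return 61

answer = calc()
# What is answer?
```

Step-by-step execution trace:
1. `calc()` enters try: `return 39` sets pending return value 39.
2. Before returning, `finally: return 61` runs and overrides the pending return.
3. calc() returns 61 → answer = 61.
Result: 61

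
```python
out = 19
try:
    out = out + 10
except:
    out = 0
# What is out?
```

Step-by-step execution trace:
1. out starts at 19.
2. try: `out = out + 10` → out = 29. No exception raised.
3. `except` is skipped.
Result: 29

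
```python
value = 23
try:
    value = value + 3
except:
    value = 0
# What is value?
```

Step-by-step execution trace:
1. value starts at 23.
2. try: `value = value + 3` → value = 26. No exception raised.
3. `except` is skipped.
Result: 26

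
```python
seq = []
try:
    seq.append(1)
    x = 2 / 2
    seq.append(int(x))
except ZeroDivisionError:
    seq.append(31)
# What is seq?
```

Step-by-step execution trace:
1. try: `seq.append(1)` → seq = [1].
2. `x = 2 / 2` → x = 1.0. No exception raised.
3. `seq.append(int(x))` → seq = [1, 1].
4. `except ZeroDivisionError` is skipped (no exception was raised).
Result: [1, 1]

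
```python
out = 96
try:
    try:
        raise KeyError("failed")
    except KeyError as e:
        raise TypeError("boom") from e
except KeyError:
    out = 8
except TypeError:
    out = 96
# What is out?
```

Step-by-step execution trace:
1. Inner try raises KeyError; inner `except KeyError as e` catches it.
2. `raise TypeError(...) from e` raises TypeError (KeyError is attached as __cause__, but only TypeError is active).
3. Outer `except KeyError` does not match TypeError; skipped.
4. Outer `except TypeError` matches → out = 96.
Result: 96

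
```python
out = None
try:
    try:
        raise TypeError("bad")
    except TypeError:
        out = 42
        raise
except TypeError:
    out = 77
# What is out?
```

Step-by-step execution trace:
1. Inner try: `raise TypeError("bad")` raises TypeError.
2. Inner `except TypeError` matches → out = 42.
3. bare `raise` re-raises the same TypeError.
4. Outer `except TypeError` matches → out = 77.
Result: 77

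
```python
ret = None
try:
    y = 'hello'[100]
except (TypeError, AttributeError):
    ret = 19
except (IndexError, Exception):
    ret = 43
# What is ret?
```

Step-by-step execution trace:
1. `y = 'hello'[100]` raises IndexError.
2. `except (TypeError, AttributeError)` does not match IndexError; skipped.
3. `except (IndexError, Exception)` matches (IndexError is in the tuple) → ret = 43.
Result: 43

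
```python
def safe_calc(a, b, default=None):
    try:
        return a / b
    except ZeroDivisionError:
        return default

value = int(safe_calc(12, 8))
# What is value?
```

Step-by-step execution trace:
1. `safe_calc(12, 8)` enters try: `return 12 / 8` → returns 1.5. No exception raised.
2. `except ZeroDivisionError` is skipped.
3. `int(1.5)` → 1 → value = 1.
Result: 1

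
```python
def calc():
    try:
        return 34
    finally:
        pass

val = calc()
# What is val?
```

Step-by-step execution trace:
1. `calc()` enters try: `return 34` sets pending return value 34.
2. Before returning, `finally: pass` runs (no effect).
3. calc() returns 34 → val = 34.
Result: 34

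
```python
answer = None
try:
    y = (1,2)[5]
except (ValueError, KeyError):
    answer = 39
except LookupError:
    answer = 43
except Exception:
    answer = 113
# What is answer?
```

Step-by-step execution trace:
1. `y = (1,2)[5]` raises IndexError.
2. `except (ValueError, KeyError)` does not match IndexError; skipped.
3. `except LookupError` matches (IndexError is a subclass of LookupError) → answer = 43.
4. `except Exception` is not reached.
Result: 43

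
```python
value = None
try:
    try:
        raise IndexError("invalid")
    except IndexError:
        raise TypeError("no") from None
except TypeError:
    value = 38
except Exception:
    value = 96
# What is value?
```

Step-by-step execution trace:
1. Inner try raises IndexError; inner `except IndexError` catches it.
2. `raise TypeError(...) from None` raises TypeError (from None suppresses __context__, but the active exception is still TypeError).
3. Outer `except TypeError` matches → value = 38.
4. `except Exception` is not reached.
Result: 38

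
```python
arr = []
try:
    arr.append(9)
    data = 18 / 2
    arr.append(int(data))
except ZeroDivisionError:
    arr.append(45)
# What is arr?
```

Step-by-step execution trace:
1. try: `arr.append(9)` → arr = [9].
2. `data = 18 / 2` → data = 9.0. No exception raised.
3. `arr.append(int(data))` → arr = [9, 9].
4. `except ZeroDivisionError` is skipped (no exception was raised).
Result: [9, 9]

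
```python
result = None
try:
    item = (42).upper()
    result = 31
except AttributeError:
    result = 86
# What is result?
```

Step-by-step execution trace:
1. `item = (42).upper()` raises AttributeError.
2. `result = 31` is not reached.
3. `except AttributeError` matches → result = 86.
Result: 86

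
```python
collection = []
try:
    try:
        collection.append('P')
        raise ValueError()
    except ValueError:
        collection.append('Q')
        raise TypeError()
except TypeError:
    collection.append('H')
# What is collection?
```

Step-by-step execution trace:
1. Inner try: `collection.append('P')` → collection = ['P'].
2. `raise ValueError()` raises ValueError.
3. Inner `except ValueError` matches → `collection.append('Q')` → collection = ['P', 'Q'].
4. `raise TypeError()` raises TypeError; propagates to outer try.
5. Outer `except TypeError` matches → `collection.append('H')` → collection = ['P', 'Q', 'H'].
Result: ['P', 'Q', 'H']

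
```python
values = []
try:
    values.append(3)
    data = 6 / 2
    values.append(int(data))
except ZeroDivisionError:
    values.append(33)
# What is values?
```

Step-by-step execution trace:
1. try: `values.append(3)` → values = [3].
2. `data = 6 / 2` → data = 3.0. No exception raised.
3. `values.append(int(data))` → values = [3, 3].
4. `except ZeroDivisionError` is skipped (no exception was raised).
Result: [3, 3]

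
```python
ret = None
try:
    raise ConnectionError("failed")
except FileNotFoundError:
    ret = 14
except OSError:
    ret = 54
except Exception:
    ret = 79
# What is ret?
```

Step-by-step execution trace:
1. `raise ConnectionError(...)` raises ConnectionError.
2. `except FileNotFoundError` does not match (ConnectionError is not a subclass of FileNotFoundError); skipped.
3. `except OSError` matches (ConnectionError is a subclass of OSError) → ret = 54.
4. `except Exception` is not reached.
Result: 54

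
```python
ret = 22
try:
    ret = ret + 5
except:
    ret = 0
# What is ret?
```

Step-by-step execution trace:
1. ret starts at 22.
2. try: `ret = ret + 5` → ret = 27. No exception raised.
3. `except` is skipped.
Result: 27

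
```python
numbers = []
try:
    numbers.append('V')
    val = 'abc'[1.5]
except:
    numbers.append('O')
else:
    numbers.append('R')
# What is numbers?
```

Step-by-step execution trace:
1. try: `numbers.append('V')` → numbers = ['V'].
2. `val = 'abc'[1.5]` raises TypeError.
3. bare `except` matches → `numbers.append('O')` → numbers = ['V', 'O'].
4. `else` is skipped (an exception was raised).
Result: ['V', 'O']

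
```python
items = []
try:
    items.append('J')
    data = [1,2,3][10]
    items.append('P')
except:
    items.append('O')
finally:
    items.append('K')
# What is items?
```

Step-by-step execution trace:
1. try: `items.append('J')` → items = ['J'].
2. `data = [1,2,3][10]` raises IndexError; `items.append('P')` is not reached.
3. bare `except` matches → `items.append('O')` → items = ['J', 'O'].
4. finally always runs: `items.append('K')` → items = ['J', 'O', 'K'].
Result: ['J', 'O', 'K']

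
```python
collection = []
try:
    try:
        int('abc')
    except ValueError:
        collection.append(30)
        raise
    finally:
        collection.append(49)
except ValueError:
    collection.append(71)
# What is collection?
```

Step-by-step execution trace:
1. Inner try: `int('abc')` raises ValueError.
2. Inner `except ValueError` matches → `collection.append(30)` → collection = [30].
3. bare `raise` re-raises ValueError.
4. Inner `finally` runs during unwinding: `collection.append(49)` → collection = [30, 49].
5. Outer `except ValueError` matches → `collection.append(71)` → collection = [30, 49, 71].
Result: [30, 49, 71]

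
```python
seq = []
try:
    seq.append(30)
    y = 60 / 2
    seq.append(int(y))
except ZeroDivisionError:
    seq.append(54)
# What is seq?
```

Step-by-step execution trace:
1. try: `seq.append(30)` → seq = [30].
2. `y = 60 / 2` → y = 30.0. No exception raised.
3. `seq.append(int(y))` → seq = [30, 30].
4. `except ZeroDivisionError` is skipped (no exception was raised).
Result: [30, 30]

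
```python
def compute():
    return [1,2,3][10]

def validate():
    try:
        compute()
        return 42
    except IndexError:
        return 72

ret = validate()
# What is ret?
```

Step-by-step execution trace:
1. `validate()` calls `compute()`.
2. `compute()` evaluates `[1,2,3][10]`, which raises IndexError; it propagates to the caller.
3. `return 42` is not reached.
4. `except IndexError` in validate matches → returns 72.
5. ret = 72.
Result: 72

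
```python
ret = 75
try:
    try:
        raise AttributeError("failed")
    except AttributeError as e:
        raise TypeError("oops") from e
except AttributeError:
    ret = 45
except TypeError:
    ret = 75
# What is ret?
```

Step-by-step execution trace:
1. Inner try raises AttributeError; inner `except AttributeError as e` catches it.
2. `raise TypeError(...) from e` raises TypeError (AttributeError is attached as __cause__, but only TypeError is active).
3. Outer `except AttributeError` does not match TypeError; skipped.
4. Outer `except TypeError` matches → ret = 75.
Result: 75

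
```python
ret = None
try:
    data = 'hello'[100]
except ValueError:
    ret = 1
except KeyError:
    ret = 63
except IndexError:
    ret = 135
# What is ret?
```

Step-by-step execution trace:
1. `data = 'hello'[100]` raises IndexError.
2. `except ValueError` does not match IndexError; skipped.
3. `except KeyError` does not match IndexError; skipped.
4. `except IndexError` matches → ret = 135.
Result: 135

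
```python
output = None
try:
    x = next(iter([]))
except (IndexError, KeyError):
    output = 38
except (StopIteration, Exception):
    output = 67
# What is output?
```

Step-by-step execution trace:
1. `x = next(iter([]))` raises StopIteration.
2. `except (IndexError, KeyError)` does not match StopIteration; skipped.
3. `except (StopIteration, Exception)` matches (StopIteration is in the tuple) → output = 67.
Result: 67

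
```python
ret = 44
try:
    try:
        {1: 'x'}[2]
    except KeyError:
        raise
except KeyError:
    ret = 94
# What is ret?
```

Step-by-step execution trace:
1. Inner try: `{1: 'x'}[2]` raises KeyError.
2. Inner `except KeyError` matches; bare `raise` re-raises the same KeyError.
3. Outer `except KeyError` matches → ret = 94.
Result: 94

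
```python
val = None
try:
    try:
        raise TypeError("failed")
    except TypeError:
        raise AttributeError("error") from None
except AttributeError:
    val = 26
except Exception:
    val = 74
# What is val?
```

Step-by-step execution trace:
1. Inner try raises TypeError; inner `except TypeError` catches it.
2. `raise AttributeError(...) from None` raises AttributeError (from None suppresses __context__, but the active exception is still AttributeError).
3. Outer `except AttributeError` matches → val = 26.
4. `except Exception` is not reached.
Result: 26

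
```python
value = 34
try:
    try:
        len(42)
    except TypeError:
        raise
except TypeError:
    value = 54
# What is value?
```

Step-by-step execution trace:
1. Inner try: `len(42)` raises TypeError.
2. Inner `except TypeError` matches; bare `raise` re-raises the same TypeError.
3. Outer `except TypeError` matches → value = 54.
Result: 54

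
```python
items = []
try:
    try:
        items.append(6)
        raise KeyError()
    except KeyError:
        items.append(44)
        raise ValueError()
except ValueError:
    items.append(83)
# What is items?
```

Step-by-step execution trace:
1. Inner try: `items.append(6)` → items = [6].
2. `raise KeyError()` raises KeyError.
3. Inner `except KeyError` matches → `items.append(44)` → items = [6, 44].
4. `raise ValueError()` raises ValueError; propagates to outer try.
5. Outer `except ValueError` matches → `items.append(83)` → items = [6, 44, 83].
Result: [6, 44, 83]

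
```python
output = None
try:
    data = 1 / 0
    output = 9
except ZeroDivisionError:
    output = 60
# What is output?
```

Step-by-step execution trace:
1. `data = 1 / 0` raises ZeroDivisionError.
2. `output = 9` is not reached.
3. `except ZeroDivisionError` matches → output = 60.
Result: 60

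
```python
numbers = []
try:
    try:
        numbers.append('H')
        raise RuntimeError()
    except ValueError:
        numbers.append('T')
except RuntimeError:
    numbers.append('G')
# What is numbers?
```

Step-by-step execution trace:
1. Inner try: `numbers.append('H')` → numbers = ['H'].
2. `raise RuntimeError()` raises RuntimeError.
3. Inner `except ValueError` does not match RuntimeError; exception propagates to outer try.
4. Outer `except RuntimeError` matches → `numbers.append('G')` → numbers = ['H', 'G'].
Result: ['H', 'G']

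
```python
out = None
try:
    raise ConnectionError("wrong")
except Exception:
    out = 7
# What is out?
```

Step-by-step execution trace:
1. `raise ConnectionError(...)` raises ConnectionError.
2. `except Exception` matches (ConnectionError is a subclass of Exception) → out = 7.
Result: 7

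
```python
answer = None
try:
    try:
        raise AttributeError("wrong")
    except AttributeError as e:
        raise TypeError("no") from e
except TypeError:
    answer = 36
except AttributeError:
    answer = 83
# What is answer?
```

Step-by-step execution trace:
1. Inner try raises AttributeError; inner `except AttributeError as e` catches it.
2. `raise TypeError(...) from e` raises TypeError (AttributeError is attached as __cause__, but only TypeError is active).
3. Outer `except TypeError` matches → answer = 36.
4. `except AttributeError` is not reached.
Result: 36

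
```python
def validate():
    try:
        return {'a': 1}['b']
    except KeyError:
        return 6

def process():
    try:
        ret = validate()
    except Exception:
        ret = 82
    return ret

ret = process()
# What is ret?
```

Step-by-step execution trace:
1. `process()` calls `validate()`.
2. In validate: `{'a': 1}['b']` raises KeyError; `except KeyError` catches it → returns 6.
3. In process: `ret = validate()` → ret = 6. No exception reaches process.
4. `except Exception` is skipped; process returns 6.
5. ret = 6.
Result: 6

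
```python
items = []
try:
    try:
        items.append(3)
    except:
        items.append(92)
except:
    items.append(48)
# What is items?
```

Step-by-step execution trace:
1. Inner try: `items.append(3)` → items = [3]. No exception raised.
2. Inner `except` is skipped.
3. Inner try completes normally; outer `except` is skipped.
Result: [3]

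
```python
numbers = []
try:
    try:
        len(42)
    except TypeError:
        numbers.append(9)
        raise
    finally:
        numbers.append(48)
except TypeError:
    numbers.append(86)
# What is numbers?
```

Step-by-step execution trace:
1. Inner try: `len(42)` raises TypeError.
2. Inner `except TypeError` matches → `numbers.append(9)` → numbers = [9].
3. bare `raise` re-raises TypeError.
4. Inner `finally` runs during unwinding: `numbers.append(48)` → numbers = [9, 48].
5. Outer `except TypeError` matches → `numbers.append(86)` → numbers = [9, 48, 86].
Result: [9, 48, 86]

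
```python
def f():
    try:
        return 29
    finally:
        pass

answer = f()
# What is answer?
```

Step-by-step execution trace:
1. `f()` enters try: `return 29` sets pending return value 29.
2. Before returning, `finally: pass` runs (no effect).
3. f() returns 29 → answer = 29.
Result: 29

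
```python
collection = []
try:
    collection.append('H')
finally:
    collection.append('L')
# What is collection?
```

Step-by-step execution trace:
1. try: `collection.append('H')` → collection = ['H'].
2. The try body completes without raising.
3. finally always runs: `collection.append('L')` → collection = ['H', 'L'].
Result: ['H', 'L']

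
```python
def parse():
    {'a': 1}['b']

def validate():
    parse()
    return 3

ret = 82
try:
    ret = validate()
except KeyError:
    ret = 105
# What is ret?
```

Step-by-step execution trace:
1. ret starts at 82.
2. try: `validate()` calls `parse()`.
3. `parse()` evaluates `{'a': 1}['b']`, which raises KeyError; it propagates through validate (uncaught).
4. `return 3` in validate is not reached; the assignment to ret does not complete.
5. `except KeyError` matches → ret = 105.
Result: 105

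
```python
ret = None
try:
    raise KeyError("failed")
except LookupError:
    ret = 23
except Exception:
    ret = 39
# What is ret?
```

Step-by-step execution trace:
1. `raise KeyError(...)` raises KeyError.
2. `except LookupError` matches (KeyError is a subclass of LookupError) → ret = 23.
3. `except Exception` is not reached.
Result: 23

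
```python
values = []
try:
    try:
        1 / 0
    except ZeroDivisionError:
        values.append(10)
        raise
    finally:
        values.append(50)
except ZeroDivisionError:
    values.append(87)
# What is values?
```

Step-by-step execution trace:
1. Inner try: `1 / 0` raises ZeroDivisionError.
2. Inner `except ZeroDivisionError` matches → `values.append(10)` → values = [10].
3. bare `raise` re-raises ZeroDivisionError.
4. Inner `finally` runs during unwinding: `values.append(50)` → values = [10, 50].
5. Outer `except ZeroDivisionError` matches → `values.append(87)` → values = [10, 50, 87].
Result: [10, 50, 87]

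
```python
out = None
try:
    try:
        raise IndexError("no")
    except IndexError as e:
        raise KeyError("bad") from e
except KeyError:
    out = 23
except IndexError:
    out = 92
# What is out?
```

Step-by-step execution trace:
1. Inner try raises IndexError; inner `except IndexError as e` catches it.
2. `raise KeyError(...) from e` raises KeyError (IndexError is attached as __cause__, but only KeyError is active).
3. Outer `except KeyError` matches → out = 23.
4. `except IndexError` is not reached.
Result: 23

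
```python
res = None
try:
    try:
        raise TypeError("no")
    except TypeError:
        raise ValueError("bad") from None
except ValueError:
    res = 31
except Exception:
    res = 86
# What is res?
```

Step-by-step execution trace:
1. Inner try raises TypeError; inner `except TypeError` catches it.
2. `raise ValueError(...) from None` raises ValueError (from None suppresses __context__, but the active exception is still ValueError).
3. Outer `except ValueError` matches → res = 31.
4. `except Exception` is not reached.
Result: 31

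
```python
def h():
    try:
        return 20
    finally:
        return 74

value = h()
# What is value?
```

Step-by-step execution trace:
1. `h()` enters try: `return 20` sets pending return value 20.
2. Before returning, `finally: return 74` runs and overrides the pending return.
3. h() returns 74 → value = 74.
Result: 74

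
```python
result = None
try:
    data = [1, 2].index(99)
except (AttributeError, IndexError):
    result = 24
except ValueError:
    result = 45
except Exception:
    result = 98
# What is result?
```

Step-by-step execution trace:
1. `data = [1, 2].index(99)` raises ValueError.
2. `except (AttributeError, IndexError)` does not match ValueError; skipped.
3. `except ValueError` matches (exact type match) → result = 45.
4. `except Exception` is not reached.
Result: 45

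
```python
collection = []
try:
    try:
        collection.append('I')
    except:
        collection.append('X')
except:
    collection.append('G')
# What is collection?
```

Step-by-step execution trace:
1. Inner try: `collection.append('I')` → collection = ['I']. No exception raised.
2. Inner `except` is skipped.
3. Inner try completes normally; outer `except` is skipped.
Result: ['I']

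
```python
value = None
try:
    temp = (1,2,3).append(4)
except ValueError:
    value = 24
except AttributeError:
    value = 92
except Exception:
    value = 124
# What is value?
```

Step-by-step execution trace:
1. `temp = (1,2,3).append(4)` raises AttributeError.
2. `except ValueError` does not match AttributeError; skipped.
3. `except AttributeError` matches → value = 92.
4. Remaining except clauses are skipped.
Result: 92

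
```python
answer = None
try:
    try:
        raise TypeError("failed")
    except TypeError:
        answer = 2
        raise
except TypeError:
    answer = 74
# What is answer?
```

Step-by-step execution trace:
1. Inner try: `raise TypeError("failed")` raises TypeError.
2. Inner `except TypeError` matches → answer = 2.
3. bare `raise` re-raises the same TypeError.
4. Outer `except TypeError` matches → answer = 74.
Result: 74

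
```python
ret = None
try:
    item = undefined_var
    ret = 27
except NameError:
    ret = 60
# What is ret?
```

Step-by-step execution trace:
1. `item = undefined_var` raises NameError.
2. `ret = 27` is not reached.
3. `except NameError` matches → ret = 60.
Result: 60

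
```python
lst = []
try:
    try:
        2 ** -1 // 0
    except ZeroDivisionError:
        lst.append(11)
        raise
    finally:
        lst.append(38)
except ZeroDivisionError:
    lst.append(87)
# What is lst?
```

Step-by-step execution trace:
1. Inner try: `2 ** -1 // 0` raises ZeroDivisionError.
2. Inner `except ZeroDivisionError` matches → `lst.append(11)` → lst = [11].
3. bare `raise` re-raises ZeroDivisionError.
4. Inner `finally` runs during unwinding: `lst.append(38)` → lst = [11, 38].
5. Outer `except ZeroDivisionError` matches → `lst.append(87)` → lst = [11, 38, 87].
Result: [11, 38, 87]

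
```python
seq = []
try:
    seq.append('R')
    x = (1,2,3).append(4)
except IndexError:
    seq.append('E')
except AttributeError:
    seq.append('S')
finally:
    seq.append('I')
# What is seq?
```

Step-by-step execution trace:
1. try: `seq.append('R')` → seq = ['R'].
2. `x = (1,2,3).append(4)` raises AttributeError.
3. `except IndexError` does not match AttributeError; skipped.
4. `except AttributeError` matches → `seq.append('S')` → seq = ['R', 'S'].
5. finally always runs: `seq.append('I')` → seq = ['R', 'S', 'I'].
Result: ['R', 'S', 'I']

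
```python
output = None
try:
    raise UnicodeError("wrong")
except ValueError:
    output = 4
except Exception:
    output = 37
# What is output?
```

Step-by-step execution trace:
1. `raise UnicodeError(...)` raises UnicodeError.
2. `except ValueError` matches (UnicodeError is a subclass of ValueError) → output = 4.
3. `except Exception` is not reached.
Result: 4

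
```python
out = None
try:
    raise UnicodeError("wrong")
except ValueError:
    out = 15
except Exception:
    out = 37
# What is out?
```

Step-by-step execution trace:
1. `raise UnicodeError(...)` raises UnicodeError.
2. `except ValueError` matches (UnicodeError is a subclass of ValueError) → out = 15.
3. `except Exception` is not reached.
Result: 15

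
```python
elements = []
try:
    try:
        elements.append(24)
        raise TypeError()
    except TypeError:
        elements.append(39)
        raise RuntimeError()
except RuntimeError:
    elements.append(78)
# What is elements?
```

Step-by-step execution trace:
1. Inner try: `elements.append(24)` → elements = [24].
2. `raise TypeError()` raises TypeError.
3. Inner `except TypeError` matches → `elements.append(39)` → elements = [24, 39].
4. `raise RuntimeError()` raises RuntimeError; propagates to outer try.
5. Outer `except RuntimeError` matches → `elements.append(78)` → elements = [24, 39, 78].
Result: [24, 39, 78]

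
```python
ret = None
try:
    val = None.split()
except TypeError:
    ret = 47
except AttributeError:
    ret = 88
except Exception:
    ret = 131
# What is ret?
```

Step-by-step execution trace:
1. `val = None.split()` raises AttributeError.
2. `except TypeError` does not match AttributeError; skipped.
3. `except AttributeError` matches → ret = 88.
4. Remaining except clauses are skipped.
Result: 88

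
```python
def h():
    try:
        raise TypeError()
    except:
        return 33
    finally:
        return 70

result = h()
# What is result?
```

Step-by-step execution trace:
1. `h()` enters try: `raise TypeError()` raises TypeError.
2. bare `except` matches → `return 33` sets pending return value 33.
3. Before returning, `finally: return 70` runs and overrides the pending return.
4. h() returns 70 → result = 70.
Result: 70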